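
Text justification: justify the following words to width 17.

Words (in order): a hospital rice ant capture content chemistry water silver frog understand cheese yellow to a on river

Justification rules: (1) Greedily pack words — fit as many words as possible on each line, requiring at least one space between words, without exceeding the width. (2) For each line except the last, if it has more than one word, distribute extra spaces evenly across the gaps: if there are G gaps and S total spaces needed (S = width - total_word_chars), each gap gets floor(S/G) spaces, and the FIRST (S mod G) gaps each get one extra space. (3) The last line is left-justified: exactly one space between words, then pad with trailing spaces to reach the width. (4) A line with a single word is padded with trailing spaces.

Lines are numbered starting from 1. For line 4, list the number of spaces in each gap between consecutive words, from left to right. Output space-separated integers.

Line 1: ['a', 'hospital', 'rice'] (min_width=15, slack=2)
Line 2: ['ant', 'capture'] (min_width=11, slack=6)
Line 3: ['content', 'chemistry'] (min_width=17, slack=0)
Line 4: ['water', 'silver', 'frog'] (min_width=17, slack=0)
Line 5: ['understand', 'cheese'] (min_width=17, slack=0)
Line 6: ['yellow', 'to', 'a', 'on'] (min_width=14, slack=3)
Line 7: ['river'] (min_width=5, slack=12)

Answer: 1 1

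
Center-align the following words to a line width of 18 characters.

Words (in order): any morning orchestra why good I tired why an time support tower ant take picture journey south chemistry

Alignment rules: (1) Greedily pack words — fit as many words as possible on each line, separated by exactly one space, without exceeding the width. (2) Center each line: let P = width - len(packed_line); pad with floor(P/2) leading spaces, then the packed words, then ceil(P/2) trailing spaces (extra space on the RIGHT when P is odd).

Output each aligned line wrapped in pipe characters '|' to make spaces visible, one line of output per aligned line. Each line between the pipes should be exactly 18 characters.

Answer: |   any morning    |
|orchestra why good|
|  I tired why an  |
|time support tower|
| ant take picture |
|  journey south   |
|    chemistry     |

Derivation:
Line 1: ['any', 'morning'] (min_width=11, slack=7)
Line 2: ['orchestra', 'why', 'good'] (min_width=18, slack=0)
Line 3: ['I', 'tired', 'why', 'an'] (min_width=14, slack=4)
Line 4: ['time', 'support', 'tower'] (min_width=18, slack=0)
Line 5: ['ant', 'take', 'picture'] (min_width=16, slack=2)
Line 6: ['journey', 'south'] (min_width=13, slack=5)
Line 7: ['chemistry'] (min_width=9, slack=9)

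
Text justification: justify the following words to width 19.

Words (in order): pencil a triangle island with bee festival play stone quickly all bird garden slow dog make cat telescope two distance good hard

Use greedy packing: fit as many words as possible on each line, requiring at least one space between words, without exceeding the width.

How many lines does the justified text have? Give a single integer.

Line 1: ['pencil', 'a', 'triangle'] (min_width=17, slack=2)
Line 2: ['island', 'with', 'bee'] (min_width=15, slack=4)
Line 3: ['festival', 'play', 'stone'] (min_width=19, slack=0)
Line 4: ['quickly', 'all', 'bird'] (min_width=16, slack=3)
Line 5: ['garden', 'slow', 'dog'] (min_width=15, slack=4)
Line 6: ['make', 'cat', 'telescope'] (min_width=18, slack=1)
Line 7: ['two', 'distance', 'good'] (min_width=17, slack=2)
Line 8: ['hard'] (min_width=4, slack=15)
Total lines: 8

Answer: 8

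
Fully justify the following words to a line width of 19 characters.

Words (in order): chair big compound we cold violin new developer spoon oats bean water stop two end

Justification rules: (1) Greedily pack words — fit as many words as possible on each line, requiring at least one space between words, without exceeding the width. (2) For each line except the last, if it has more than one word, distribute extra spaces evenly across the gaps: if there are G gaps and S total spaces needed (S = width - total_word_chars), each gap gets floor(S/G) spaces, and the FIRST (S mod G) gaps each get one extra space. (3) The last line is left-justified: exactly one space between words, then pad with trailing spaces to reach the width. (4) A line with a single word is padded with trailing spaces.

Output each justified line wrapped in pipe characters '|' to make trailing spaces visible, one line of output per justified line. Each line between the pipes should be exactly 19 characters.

Answer: |chair  big compound|
|we  cold violin new|
|developer     spoon|
|oats   bean   water|
|stop two end       |

Derivation:
Line 1: ['chair', 'big', 'compound'] (min_width=18, slack=1)
Line 2: ['we', 'cold', 'violin', 'new'] (min_width=18, slack=1)
Line 3: ['developer', 'spoon'] (min_width=15, slack=4)
Line 4: ['oats', 'bean', 'water'] (min_width=15, slack=4)
Line 5: ['stop', 'two', 'end'] (min_width=12, slack=7)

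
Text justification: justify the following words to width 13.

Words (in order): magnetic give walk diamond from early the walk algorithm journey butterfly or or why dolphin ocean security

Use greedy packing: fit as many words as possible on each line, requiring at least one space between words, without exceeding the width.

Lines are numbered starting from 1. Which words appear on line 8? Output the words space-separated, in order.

Line 1: ['magnetic', 'give'] (min_width=13, slack=0)
Line 2: ['walk', 'diamond'] (min_width=12, slack=1)
Line 3: ['from', 'early'] (min_width=10, slack=3)
Line 4: ['the', 'walk'] (min_width=8, slack=5)
Line 5: ['algorithm'] (min_width=9, slack=4)
Line 6: ['journey'] (min_width=7, slack=6)
Line 7: ['butterfly', 'or'] (min_width=12, slack=1)
Line 8: ['or', 'why'] (min_width=6, slack=7)
Line 9: ['dolphin', 'ocean'] (min_width=13, slack=0)
Line 10: ['security'] (min_width=8, slack=5)

Answer: or why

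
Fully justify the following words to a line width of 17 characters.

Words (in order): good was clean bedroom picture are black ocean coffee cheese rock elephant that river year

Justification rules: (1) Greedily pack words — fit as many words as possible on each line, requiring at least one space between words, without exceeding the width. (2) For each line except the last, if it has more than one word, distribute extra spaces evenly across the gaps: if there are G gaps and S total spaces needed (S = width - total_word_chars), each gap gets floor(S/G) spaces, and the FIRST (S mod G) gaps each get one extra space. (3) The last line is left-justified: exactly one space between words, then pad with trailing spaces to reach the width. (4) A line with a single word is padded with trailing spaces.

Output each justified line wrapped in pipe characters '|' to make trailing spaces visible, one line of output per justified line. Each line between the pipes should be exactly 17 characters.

Line 1: ['good', 'was', 'clean'] (min_width=14, slack=3)
Line 2: ['bedroom', 'picture'] (min_width=15, slack=2)
Line 3: ['are', 'black', 'ocean'] (min_width=15, slack=2)
Line 4: ['coffee', 'cheese'] (min_width=13, slack=4)
Line 5: ['rock', 'elephant'] (min_width=13, slack=4)
Line 6: ['that', 'river', 'year'] (min_width=15, slack=2)

Answer: |good   was  clean|
|bedroom   picture|
|are  black  ocean|
|coffee     cheese|
|rock     elephant|
|that river year  |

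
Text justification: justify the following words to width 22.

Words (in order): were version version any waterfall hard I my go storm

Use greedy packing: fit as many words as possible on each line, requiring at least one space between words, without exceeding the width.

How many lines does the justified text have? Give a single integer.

Answer: 3

Derivation:
Line 1: ['were', 'version', 'version'] (min_width=20, slack=2)
Line 2: ['any', 'waterfall', 'hard', 'I'] (min_width=20, slack=2)
Line 3: ['my', 'go', 'storm'] (min_width=11, slack=11)
Total lines: 3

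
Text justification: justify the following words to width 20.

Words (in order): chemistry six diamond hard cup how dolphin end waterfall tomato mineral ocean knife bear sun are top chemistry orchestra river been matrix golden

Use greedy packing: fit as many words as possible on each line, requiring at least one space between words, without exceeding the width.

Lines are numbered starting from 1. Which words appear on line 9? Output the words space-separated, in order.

Answer: golden

Derivation:
Line 1: ['chemistry', 'six'] (min_width=13, slack=7)
Line 2: ['diamond', 'hard', 'cup', 'how'] (min_width=20, slack=0)
Line 3: ['dolphin', 'end'] (min_width=11, slack=9)
Line 4: ['waterfall', 'tomato'] (min_width=16, slack=4)
Line 5: ['mineral', 'ocean', 'knife'] (min_width=19, slack=1)
Line 6: ['bear', 'sun', 'are', 'top'] (min_width=16, slack=4)
Line 7: ['chemistry', 'orchestra'] (min_width=19, slack=1)
Line 8: ['river', 'been', 'matrix'] (min_width=17, slack=3)
Line 9: ['golden'] (min_width=6, slack=14)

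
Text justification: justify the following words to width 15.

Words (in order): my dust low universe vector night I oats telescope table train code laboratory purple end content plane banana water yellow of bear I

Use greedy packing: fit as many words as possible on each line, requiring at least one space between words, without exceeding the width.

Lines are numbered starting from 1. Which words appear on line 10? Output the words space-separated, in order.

Line 1: ['my', 'dust', 'low'] (min_width=11, slack=4)
Line 2: ['universe', 'vector'] (min_width=15, slack=0)
Line 3: ['night', 'I', 'oats'] (min_width=12, slack=3)
Line 4: ['telescope', 'table'] (min_width=15, slack=0)
Line 5: ['train', 'code'] (min_width=10, slack=5)
Line 6: ['laboratory'] (min_width=10, slack=5)
Line 7: ['purple', 'end'] (min_width=10, slack=5)
Line 8: ['content', 'plane'] (min_width=13, slack=2)
Line 9: ['banana', 'water'] (min_width=12, slack=3)
Line 10: ['yellow', 'of', 'bear'] (min_width=14, slack=1)
Line 11: ['I'] (min_width=1, slack=14)

Answer: yellow of bear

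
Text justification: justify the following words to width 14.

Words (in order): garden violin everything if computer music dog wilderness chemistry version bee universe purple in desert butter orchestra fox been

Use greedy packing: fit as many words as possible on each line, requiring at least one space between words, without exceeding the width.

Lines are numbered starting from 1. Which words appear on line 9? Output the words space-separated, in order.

Line 1: ['garden', 'violin'] (min_width=13, slack=1)
Line 2: ['everything', 'if'] (min_width=13, slack=1)
Line 3: ['computer', 'music'] (min_width=14, slack=0)
Line 4: ['dog', 'wilderness'] (min_width=14, slack=0)
Line 5: ['chemistry'] (min_width=9, slack=5)
Line 6: ['version', 'bee'] (min_width=11, slack=3)
Line 7: ['universe'] (min_width=8, slack=6)
Line 8: ['purple', 'in'] (min_width=9, slack=5)
Line 9: ['desert', 'butter'] (min_width=13, slack=1)
Line 10: ['orchestra', 'fox'] (min_width=13, slack=1)
Line 11: ['been'] (min_width=4, slack=10)

Answer: desert butter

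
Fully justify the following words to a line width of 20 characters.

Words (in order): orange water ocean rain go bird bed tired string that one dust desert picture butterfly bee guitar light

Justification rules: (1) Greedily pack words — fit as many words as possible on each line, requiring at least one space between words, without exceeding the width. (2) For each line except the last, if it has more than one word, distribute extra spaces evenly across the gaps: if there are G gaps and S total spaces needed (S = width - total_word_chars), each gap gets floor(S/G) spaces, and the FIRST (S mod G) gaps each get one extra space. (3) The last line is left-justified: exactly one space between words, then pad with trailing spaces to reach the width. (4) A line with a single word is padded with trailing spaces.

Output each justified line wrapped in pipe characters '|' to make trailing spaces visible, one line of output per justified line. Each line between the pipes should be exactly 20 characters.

Answer: |orange  water  ocean|
|rain   go  bird  bed|
|tired   string  that|
|one    dust   desert|
|picture    butterfly|
|bee guitar light    |

Derivation:
Line 1: ['orange', 'water', 'ocean'] (min_width=18, slack=2)
Line 2: ['rain', 'go', 'bird', 'bed'] (min_width=16, slack=4)
Line 3: ['tired', 'string', 'that'] (min_width=17, slack=3)
Line 4: ['one', 'dust', 'desert'] (min_width=15, slack=5)
Line 5: ['picture', 'butterfly'] (min_width=17, slack=3)
Line 6: ['bee', 'guitar', 'light'] (min_width=16, slack=4)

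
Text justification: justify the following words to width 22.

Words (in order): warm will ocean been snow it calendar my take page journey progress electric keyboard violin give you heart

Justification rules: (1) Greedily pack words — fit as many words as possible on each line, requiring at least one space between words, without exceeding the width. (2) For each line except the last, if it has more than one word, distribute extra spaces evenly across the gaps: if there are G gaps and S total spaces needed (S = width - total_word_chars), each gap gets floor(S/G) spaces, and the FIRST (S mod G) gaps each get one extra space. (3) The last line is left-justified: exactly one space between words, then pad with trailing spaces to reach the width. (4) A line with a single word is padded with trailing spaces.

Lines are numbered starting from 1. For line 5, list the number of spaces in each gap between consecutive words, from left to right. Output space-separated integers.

Answer: 2 2

Derivation:
Line 1: ['warm', 'will', 'ocean', 'been'] (min_width=20, slack=2)
Line 2: ['snow', 'it', 'calendar', 'my'] (min_width=19, slack=3)
Line 3: ['take', 'page', 'journey'] (min_width=17, slack=5)
Line 4: ['progress', 'electric'] (min_width=17, slack=5)
Line 5: ['keyboard', 'violin', 'give'] (min_width=20, slack=2)
Line 6: ['you', 'heart'] (min_width=9, slack=13)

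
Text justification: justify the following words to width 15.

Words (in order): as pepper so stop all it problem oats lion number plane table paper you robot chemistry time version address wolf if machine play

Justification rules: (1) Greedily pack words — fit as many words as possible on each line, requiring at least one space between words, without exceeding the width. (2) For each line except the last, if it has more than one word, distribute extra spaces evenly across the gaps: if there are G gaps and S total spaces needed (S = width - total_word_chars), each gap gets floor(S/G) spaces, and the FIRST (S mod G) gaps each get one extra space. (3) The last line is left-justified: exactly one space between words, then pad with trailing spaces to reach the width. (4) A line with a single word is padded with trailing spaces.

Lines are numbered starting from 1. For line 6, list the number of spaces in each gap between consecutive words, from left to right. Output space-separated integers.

Line 1: ['as', 'pepper', 'so'] (min_width=12, slack=3)
Line 2: ['stop', 'all', 'it'] (min_width=11, slack=4)
Line 3: ['problem', 'oats'] (min_width=12, slack=3)
Line 4: ['lion', 'number'] (min_width=11, slack=4)
Line 5: ['plane', 'table'] (min_width=11, slack=4)
Line 6: ['paper', 'you', 'robot'] (min_width=15, slack=0)
Line 7: ['chemistry', 'time'] (min_width=14, slack=1)
Line 8: ['version', 'address'] (min_width=15, slack=0)
Line 9: ['wolf', 'if', 'machine'] (min_width=15, slack=0)
Line 10: ['play'] (min_width=4, slack=11)

Answer: 1 1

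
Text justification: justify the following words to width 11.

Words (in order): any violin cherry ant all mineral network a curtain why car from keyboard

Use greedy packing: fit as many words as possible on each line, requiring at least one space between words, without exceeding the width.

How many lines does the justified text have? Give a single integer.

Line 1: ['any', 'violin'] (min_width=10, slack=1)
Line 2: ['cherry', 'ant'] (min_width=10, slack=1)
Line 3: ['all', 'mineral'] (min_width=11, slack=0)
Line 4: ['network', 'a'] (min_width=9, slack=2)
Line 5: ['curtain', 'why'] (min_width=11, slack=0)
Line 6: ['car', 'from'] (min_width=8, slack=3)
Line 7: ['keyboard'] (min_width=8, slack=3)
Total lines: 7

Answer: 7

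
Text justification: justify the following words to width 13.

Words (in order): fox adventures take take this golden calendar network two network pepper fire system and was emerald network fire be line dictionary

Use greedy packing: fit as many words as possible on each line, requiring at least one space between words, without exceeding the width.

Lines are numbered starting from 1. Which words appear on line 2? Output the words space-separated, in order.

Answer: adventures

Derivation:
Line 1: ['fox'] (min_width=3, slack=10)
Line 2: ['adventures'] (min_width=10, slack=3)
Line 3: ['take', 'take'] (min_width=9, slack=4)
Line 4: ['this', 'golden'] (min_width=11, slack=2)
Line 5: ['calendar'] (min_width=8, slack=5)
Line 6: ['network', 'two'] (min_width=11, slack=2)
Line 7: ['network'] (min_width=7, slack=6)
Line 8: ['pepper', 'fire'] (min_width=11, slack=2)
Line 9: ['system', 'and'] (min_width=10, slack=3)
Line 10: ['was', 'emerald'] (min_width=11, slack=2)
Line 11: ['network', 'fire'] (min_width=12, slack=1)
Line 12: ['be', 'line'] (min_width=7, slack=6)
Line 13: ['dictionary'] (min_width=10, slack=3)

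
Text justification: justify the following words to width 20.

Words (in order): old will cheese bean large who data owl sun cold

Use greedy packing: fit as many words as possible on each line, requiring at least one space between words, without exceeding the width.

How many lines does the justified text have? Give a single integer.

Answer: 3

Derivation:
Line 1: ['old', 'will', 'cheese', 'bean'] (min_width=20, slack=0)
Line 2: ['large', 'who', 'data', 'owl'] (min_width=18, slack=2)
Line 3: ['sun', 'cold'] (min_width=8, slack=12)
Total lines: 3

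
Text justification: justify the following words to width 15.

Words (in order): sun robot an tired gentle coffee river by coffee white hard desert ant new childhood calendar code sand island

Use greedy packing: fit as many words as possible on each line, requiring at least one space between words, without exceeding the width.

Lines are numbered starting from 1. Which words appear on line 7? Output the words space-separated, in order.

Answer: calendar code

Derivation:
Line 1: ['sun', 'robot', 'an'] (min_width=12, slack=3)
Line 2: ['tired', 'gentle'] (min_width=12, slack=3)
Line 3: ['coffee', 'river', 'by'] (min_width=15, slack=0)
Line 4: ['coffee', 'white'] (min_width=12, slack=3)
Line 5: ['hard', 'desert', 'ant'] (min_width=15, slack=0)
Line 6: ['new', 'childhood'] (min_width=13, slack=2)
Line 7: ['calendar', 'code'] (min_width=13, slack=2)
Line 8: ['sand', 'island'] (min_width=11, slack=4)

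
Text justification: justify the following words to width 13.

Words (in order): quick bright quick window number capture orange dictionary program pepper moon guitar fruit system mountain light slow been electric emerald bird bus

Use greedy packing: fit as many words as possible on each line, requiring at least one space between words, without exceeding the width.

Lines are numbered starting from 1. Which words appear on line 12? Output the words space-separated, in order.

Answer: light slow

Derivation:
Line 1: ['quick', 'bright'] (min_width=12, slack=1)
Line 2: ['quick', 'window'] (min_width=12, slack=1)
Line 3: ['number'] (min_width=6, slack=7)
Line 4: ['capture'] (min_width=7, slack=6)
Line 5: ['orange'] (min_width=6, slack=7)
Line 6: ['dictionary'] (min_width=10, slack=3)
Line 7: ['program'] (min_width=7, slack=6)
Line 8: ['pepper', 'moon'] (min_width=11, slack=2)
Line 9: ['guitar', 'fruit'] (min_width=12, slack=1)
Line 10: ['system'] (min_width=6, slack=7)
Line 11: ['mountain'] (min_width=8, slack=5)
Line 12: ['light', 'slow'] (min_width=10, slack=3)
Line 13: ['been', 'electric'] (min_width=13, slack=0)
Line 14: ['emerald', 'bird'] (min_width=12, slack=1)
Line 15: ['bus'] (min_width=3, slack=10)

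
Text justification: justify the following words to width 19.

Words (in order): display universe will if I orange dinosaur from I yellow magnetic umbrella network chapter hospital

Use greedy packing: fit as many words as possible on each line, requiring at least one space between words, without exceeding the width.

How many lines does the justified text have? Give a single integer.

Line 1: ['display', 'universe'] (min_width=16, slack=3)
Line 2: ['will', 'if', 'I', 'orange'] (min_width=16, slack=3)
Line 3: ['dinosaur', 'from', 'I'] (min_width=15, slack=4)
Line 4: ['yellow', 'magnetic'] (min_width=15, slack=4)
Line 5: ['umbrella', 'network'] (min_width=16, slack=3)
Line 6: ['chapter', 'hospital'] (min_width=16, slack=3)
Total lines: 6

Answer: 6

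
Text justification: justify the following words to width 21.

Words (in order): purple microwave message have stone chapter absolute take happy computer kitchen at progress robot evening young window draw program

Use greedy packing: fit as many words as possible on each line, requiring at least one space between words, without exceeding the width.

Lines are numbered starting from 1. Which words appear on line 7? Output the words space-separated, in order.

Line 1: ['purple', 'microwave'] (min_width=16, slack=5)
Line 2: ['message', 'have', 'stone'] (min_width=18, slack=3)
Line 3: ['chapter', 'absolute', 'take'] (min_width=21, slack=0)
Line 4: ['happy', 'computer'] (min_width=14, slack=7)
Line 5: ['kitchen', 'at', 'progress'] (min_width=19, slack=2)
Line 6: ['robot', 'evening', 'young'] (min_width=19, slack=2)
Line 7: ['window', 'draw', 'program'] (min_width=19, slack=2)

Answer: window draw program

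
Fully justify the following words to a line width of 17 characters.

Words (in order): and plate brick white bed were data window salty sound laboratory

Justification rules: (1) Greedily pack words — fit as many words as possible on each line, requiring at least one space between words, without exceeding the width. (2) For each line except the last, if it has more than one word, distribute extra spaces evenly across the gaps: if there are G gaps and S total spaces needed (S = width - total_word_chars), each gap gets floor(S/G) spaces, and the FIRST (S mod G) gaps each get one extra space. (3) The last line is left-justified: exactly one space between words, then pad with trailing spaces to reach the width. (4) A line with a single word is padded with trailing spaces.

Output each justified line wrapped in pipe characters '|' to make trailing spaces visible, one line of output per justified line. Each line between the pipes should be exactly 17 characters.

Line 1: ['and', 'plate', 'brick'] (min_width=15, slack=2)
Line 2: ['white', 'bed', 'were'] (min_width=14, slack=3)
Line 3: ['data', 'window', 'salty'] (min_width=17, slack=0)
Line 4: ['sound', 'laboratory'] (min_width=16, slack=1)

Answer: |and  plate  brick|
|white   bed  were|
|data window salty|
|sound laboratory |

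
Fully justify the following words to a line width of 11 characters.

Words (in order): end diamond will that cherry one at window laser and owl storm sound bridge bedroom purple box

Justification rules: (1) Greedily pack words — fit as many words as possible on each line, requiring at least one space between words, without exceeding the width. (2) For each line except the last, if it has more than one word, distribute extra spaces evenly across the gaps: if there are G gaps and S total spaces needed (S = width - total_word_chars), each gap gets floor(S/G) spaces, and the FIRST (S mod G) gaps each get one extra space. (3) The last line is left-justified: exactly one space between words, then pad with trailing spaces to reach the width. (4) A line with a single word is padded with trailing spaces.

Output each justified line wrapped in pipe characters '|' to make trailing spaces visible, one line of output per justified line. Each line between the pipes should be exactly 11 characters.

Line 1: ['end', 'diamond'] (min_width=11, slack=0)
Line 2: ['will', 'that'] (min_width=9, slack=2)
Line 3: ['cherry', 'one'] (min_width=10, slack=1)
Line 4: ['at', 'window'] (min_width=9, slack=2)
Line 5: ['laser', 'and'] (min_width=9, slack=2)
Line 6: ['owl', 'storm'] (min_width=9, slack=2)
Line 7: ['sound'] (min_width=5, slack=6)
Line 8: ['bridge'] (min_width=6, slack=5)
Line 9: ['bedroom'] (min_width=7, slack=4)
Line 10: ['purple', 'box'] (min_width=10, slack=1)

Answer: |end diamond|
|will   that|
|cherry  one|
|at   window|
|laser   and|
|owl   storm|
|sound      |
|bridge     |
|bedroom    |
|purple box |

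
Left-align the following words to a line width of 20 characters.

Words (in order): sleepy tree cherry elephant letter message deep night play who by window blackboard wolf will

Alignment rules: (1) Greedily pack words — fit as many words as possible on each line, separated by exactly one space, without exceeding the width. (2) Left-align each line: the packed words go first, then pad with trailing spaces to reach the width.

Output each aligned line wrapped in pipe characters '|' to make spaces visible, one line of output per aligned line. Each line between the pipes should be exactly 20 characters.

Answer: |sleepy tree cherry  |
|elephant letter     |
|message deep night  |
|play who by window  |
|blackboard wolf will|

Derivation:
Line 1: ['sleepy', 'tree', 'cherry'] (min_width=18, slack=2)
Line 2: ['elephant', 'letter'] (min_width=15, slack=5)
Line 3: ['message', 'deep', 'night'] (min_width=18, slack=2)
Line 4: ['play', 'who', 'by', 'window'] (min_width=18, slack=2)
Line 5: ['blackboard', 'wolf', 'will'] (min_width=20, slack=0)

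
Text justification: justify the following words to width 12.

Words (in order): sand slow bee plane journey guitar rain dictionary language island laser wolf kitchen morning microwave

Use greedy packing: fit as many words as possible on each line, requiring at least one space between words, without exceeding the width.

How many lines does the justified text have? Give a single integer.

Answer: 10

Derivation:
Line 1: ['sand', 'slow'] (min_width=9, slack=3)
Line 2: ['bee', 'plane'] (min_width=9, slack=3)
Line 3: ['journey'] (min_width=7, slack=5)
Line 4: ['guitar', 'rain'] (min_width=11, slack=1)
Line 5: ['dictionary'] (min_width=10, slack=2)
Line 6: ['language'] (min_width=8, slack=4)
Line 7: ['island', 'laser'] (min_width=12, slack=0)
Line 8: ['wolf', 'kitchen'] (min_width=12, slack=0)
Line 9: ['morning'] (min_width=7, slack=5)
Line 10: ['microwave'] (min_width=9, slack=3)
Total lines: 10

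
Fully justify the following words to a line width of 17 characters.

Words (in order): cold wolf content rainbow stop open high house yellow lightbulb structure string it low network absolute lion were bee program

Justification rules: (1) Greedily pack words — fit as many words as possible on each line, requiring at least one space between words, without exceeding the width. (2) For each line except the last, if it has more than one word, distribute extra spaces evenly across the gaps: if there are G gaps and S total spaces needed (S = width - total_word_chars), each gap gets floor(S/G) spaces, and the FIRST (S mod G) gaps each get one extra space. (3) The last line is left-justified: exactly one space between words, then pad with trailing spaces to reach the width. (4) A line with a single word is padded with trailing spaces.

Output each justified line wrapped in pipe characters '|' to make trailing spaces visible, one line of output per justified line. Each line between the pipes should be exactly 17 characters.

Answer: |cold wolf content|
|rainbow stop open|
|high house yellow|
|lightbulb        |
|structure  string|
|it   low  network|
|absolute     lion|
|were bee program |

Derivation:
Line 1: ['cold', 'wolf', 'content'] (min_width=17, slack=0)
Line 2: ['rainbow', 'stop', 'open'] (min_width=17, slack=0)
Line 3: ['high', 'house', 'yellow'] (min_width=17, slack=0)
Line 4: ['lightbulb'] (min_width=9, slack=8)
Line 5: ['structure', 'string'] (min_width=16, slack=1)
Line 6: ['it', 'low', 'network'] (min_width=14, slack=3)
Line 7: ['absolute', 'lion'] (min_width=13, slack=4)
Line 8: ['were', 'bee', 'program'] (min_width=16, slack=1)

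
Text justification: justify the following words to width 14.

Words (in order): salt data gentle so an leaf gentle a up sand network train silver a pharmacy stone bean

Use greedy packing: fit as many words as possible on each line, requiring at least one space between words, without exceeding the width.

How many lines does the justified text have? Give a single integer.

Answer: 8

Derivation:
Line 1: ['salt', 'data'] (min_width=9, slack=5)
Line 2: ['gentle', 'so', 'an'] (min_width=12, slack=2)
Line 3: ['leaf', 'gentle', 'a'] (min_width=13, slack=1)
Line 4: ['up', 'sand'] (min_width=7, slack=7)
Line 5: ['network', 'train'] (min_width=13, slack=1)
Line 6: ['silver', 'a'] (min_width=8, slack=6)
Line 7: ['pharmacy', 'stone'] (min_width=14, slack=0)
Line 8: ['bean'] (min_width=4, slack=10)
Total lines: 8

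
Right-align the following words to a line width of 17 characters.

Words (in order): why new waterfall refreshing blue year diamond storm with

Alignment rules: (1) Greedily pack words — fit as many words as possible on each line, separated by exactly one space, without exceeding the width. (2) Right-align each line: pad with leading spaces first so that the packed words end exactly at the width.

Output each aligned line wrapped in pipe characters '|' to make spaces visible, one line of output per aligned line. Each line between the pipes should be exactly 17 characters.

Line 1: ['why', 'new', 'waterfall'] (min_width=17, slack=0)
Line 2: ['refreshing', 'blue'] (min_width=15, slack=2)
Line 3: ['year', 'diamond'] (min_width=12, slack=5)
Line 4: ['storm', 'with'] (min_width=10, slack=7)

Answer: |why new waterfall|
|  refreshing blue|
|     year diamond|
|       storm with|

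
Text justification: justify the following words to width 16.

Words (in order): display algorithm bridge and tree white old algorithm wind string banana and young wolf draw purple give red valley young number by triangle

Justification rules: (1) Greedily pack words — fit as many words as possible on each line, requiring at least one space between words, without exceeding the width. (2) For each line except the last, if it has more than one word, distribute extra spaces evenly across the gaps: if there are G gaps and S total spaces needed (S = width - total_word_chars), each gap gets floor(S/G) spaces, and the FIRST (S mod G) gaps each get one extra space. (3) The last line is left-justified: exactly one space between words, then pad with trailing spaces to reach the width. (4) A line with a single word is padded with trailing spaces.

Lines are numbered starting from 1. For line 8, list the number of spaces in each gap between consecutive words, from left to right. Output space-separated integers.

Line 1: ['display'] (min_width=7, slack=9)
Line 2: ['algorithm', 'bridge'] (min_width=16, slack=0)
Line 3: ['and', 'tree', 'white'] (min_width=14, slack=2)
Line 4: ['old', 'algorithm'] (min_width=13, slack=3)
Line 5: ['wind', 'string'] (min_width=11, slack=5)
Line 6: ['banana', 'and', 'young'] (min_width=16, slack=0)
Line 7: ['wolf', 'draw', 'purple'] (min_width=16, slack=0)
Line 8: ['give', 'red', 'valley'] (min_width=15, slack=1)
Line 9: ['young', 'number', 'by'] (min_width=15, slack=1)
Line 10: ['triangle'] (min_width=8, slack=8)

Answer: 2 1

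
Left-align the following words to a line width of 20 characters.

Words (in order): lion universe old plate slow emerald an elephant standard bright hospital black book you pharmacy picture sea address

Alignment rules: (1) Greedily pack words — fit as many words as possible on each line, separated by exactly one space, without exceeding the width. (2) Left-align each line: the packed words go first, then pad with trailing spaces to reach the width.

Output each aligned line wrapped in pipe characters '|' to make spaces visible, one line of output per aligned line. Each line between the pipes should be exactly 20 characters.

Answer: |lion universe old   |
|plate slow emerald  |
|an elephant standard|
|bright hospital     |
|black book you      |
|pharmacy picture sea|
|address             |

Derivation:
Line 1: ['lion', 'universe', 'old'] (min_width=17, slack=3)
Line 2: ['plate', 'slow', 'emerald'] (min_width=18, slack=2)
Line 3: ['an', 'elephant', 'standard'] (min_width=20, slack=0)
Line 4: ['bright', 'hospital'] (min_width=15, slack=5)
Line 5: ['black', 'book', 'you'] (min_width=14, slack=6)
Line 6: ['pharmacy', 'picture', 'sea'] (min_width=20, slack=0)
Line 7: ['address'] (min_width=7, slack=13)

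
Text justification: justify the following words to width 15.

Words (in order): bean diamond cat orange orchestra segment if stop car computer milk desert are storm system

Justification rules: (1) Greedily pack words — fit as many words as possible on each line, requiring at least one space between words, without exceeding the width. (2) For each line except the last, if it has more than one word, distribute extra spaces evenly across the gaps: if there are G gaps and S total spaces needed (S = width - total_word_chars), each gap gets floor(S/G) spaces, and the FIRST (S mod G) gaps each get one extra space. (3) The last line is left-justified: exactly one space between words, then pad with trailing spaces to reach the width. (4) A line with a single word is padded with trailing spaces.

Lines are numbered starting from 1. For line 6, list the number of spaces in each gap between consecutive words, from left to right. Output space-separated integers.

Line 1: ['bean', 'diamond'] (min_width=12, slack=3)
Line 2: ['cat', 'orange'] (min_width=10, slack=5)
Line 3: ['orchestra'] (min_width=9, slack=6)
Line 4: ['segment', 'if', 'stop'] (min_width=15, slack=0)
Line 5: ['car', 'computer'] (min_width=12, slack=3)
Line 6: ['milk', 'desert', 'are'] (min_width=15, slack=0)
Line 7: ['storm', 'system'] (min_width=12, slack=3)

Answer: 1 1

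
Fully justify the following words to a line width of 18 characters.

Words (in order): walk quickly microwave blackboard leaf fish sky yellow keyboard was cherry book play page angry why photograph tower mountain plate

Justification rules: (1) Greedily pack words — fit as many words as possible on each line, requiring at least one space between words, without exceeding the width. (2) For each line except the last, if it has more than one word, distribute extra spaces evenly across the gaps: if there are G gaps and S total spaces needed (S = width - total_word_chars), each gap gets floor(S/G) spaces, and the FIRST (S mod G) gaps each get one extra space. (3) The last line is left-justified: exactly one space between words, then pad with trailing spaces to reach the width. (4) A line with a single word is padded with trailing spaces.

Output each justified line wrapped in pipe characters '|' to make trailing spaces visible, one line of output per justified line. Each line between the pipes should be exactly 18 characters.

Answer: |walk       quickly|
|microwave         |
|blackboard    leaf|
|fish   sky  yellow|
|keyboard       was|
|cherry  book  play|
|page   angry   why|
|photograph   tower|
|mountain plate    |

Derivation:
Line 1: ['walk', 'quickly'] (min_width=12, slack=6)
Line 2: ['microwave'] (min_width=9, slack=9)
Line 3: ['blackboard', 'leaf'] (min_width=15, slack=3)
Line 4: ['fish', 'sky', 'yellow'] (min_width=15, slack=3)
Line 5: ['keyboard', 'was'] (min_width=12, slack=6)
Line 6: ['cherry', 'book', 'play'] (min_width=16, slack=2)
Line 7: ['page', 'angry', 'why'] (min_width=14, slack=4)
Line 8: ['photograph', 'tower'] (min_width=16, slack=2)
Line 9: ['mountain', 'plate'] (min_width=14, slack=4)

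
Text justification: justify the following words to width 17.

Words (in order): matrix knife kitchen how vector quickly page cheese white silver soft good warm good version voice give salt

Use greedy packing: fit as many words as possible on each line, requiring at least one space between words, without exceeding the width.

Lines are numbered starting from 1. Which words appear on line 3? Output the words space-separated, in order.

Answer: vector quickly

Derivation:
Line 1: ['matrix', 'knife'] (min_width=12, slack=5)
Line 2: ['kitchen', 'how'] (min_width=11, slack=6)
Line 3: ['vector', 'quickly'] (min_width=14, slack=3)
Line 4: ['page', 'cheese', 'white'] (min_width=17, slack=0)
Line 5: ['silver', 'soft', 'good'] (min_width=16, slack=1)
Line 6: ['warm', 'good', 'version'] (min_width=17, slack=0)
Line 7: ['voice', 'give', 'salt'] (min_width=15, slack=2)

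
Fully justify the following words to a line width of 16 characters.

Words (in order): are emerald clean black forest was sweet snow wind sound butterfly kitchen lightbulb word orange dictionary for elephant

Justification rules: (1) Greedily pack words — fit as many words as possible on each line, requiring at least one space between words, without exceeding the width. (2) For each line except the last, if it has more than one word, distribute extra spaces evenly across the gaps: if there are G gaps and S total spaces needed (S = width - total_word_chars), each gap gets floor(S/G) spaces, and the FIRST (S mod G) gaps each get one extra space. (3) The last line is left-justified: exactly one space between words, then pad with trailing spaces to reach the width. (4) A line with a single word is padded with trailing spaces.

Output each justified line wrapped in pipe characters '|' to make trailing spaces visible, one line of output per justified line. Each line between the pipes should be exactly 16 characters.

Answer: |are      emerald|
|clean      black|
|forest was sweet|
|snow  wind sound|
|butterfly       |
|kitchen         |
|lightbulb   word|
|orange          |
|dictionary   for|
|elephant        |

Derivation:
Line 1: ['are', 'emerald'] (min_width=11, slack=5)
Line 2: ['clean', 'black'] (min_width=11, slack=5)
Line 3: ['forest', 'was', 'sweet'] (min_width=16, slack=0)
Line 4: ['snow', 'wind', 'sound'] (min_width=15, slack=1)
Line 5: ['butterfly'] (min_width=9, slack=7)
Line 6: ['kitchen'] (min_width=7, slack=9)
Line 7: ['lightbulb', 'word'] (min_width=14, slack=2)
Line 8: ['orange'] (min_width=6, slack=10)
Line 9: ['dictionary', 'for'] (min_width=14, slack=2)
Line 10: ['elephant'] (min_width=8, slack=8)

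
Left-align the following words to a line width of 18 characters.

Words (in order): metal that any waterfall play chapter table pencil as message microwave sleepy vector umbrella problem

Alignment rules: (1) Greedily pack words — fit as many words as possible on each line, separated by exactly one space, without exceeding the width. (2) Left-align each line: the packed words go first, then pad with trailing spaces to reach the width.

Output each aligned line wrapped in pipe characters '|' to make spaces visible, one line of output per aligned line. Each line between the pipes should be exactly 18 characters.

Line 1: ['metal', 'that', 'any'] (min_width=14, slack=4)
Line 2: ['waterfall', 'play'] (min_width=14, slack=4)
Line 3: ['chapter', 'table'] (min_width=13, slack=5)
Line 4: ['pencil', 'as', 'message'] (min_width=17, slack=1)
Line 5: ['microwave', 'sleepy'] (min_width=16, slack=2)
Line 6: ['vector', 'umbrella'] (min_width=15, slack=3)
Line 7: ['problem'] (min_width=7, slack=11)

Answer: |metal that any    |
|waterfall play    |
|chapter table     |
|pencil as message |
|microwave sleepy  |
|vector umbrella   |
|problem           |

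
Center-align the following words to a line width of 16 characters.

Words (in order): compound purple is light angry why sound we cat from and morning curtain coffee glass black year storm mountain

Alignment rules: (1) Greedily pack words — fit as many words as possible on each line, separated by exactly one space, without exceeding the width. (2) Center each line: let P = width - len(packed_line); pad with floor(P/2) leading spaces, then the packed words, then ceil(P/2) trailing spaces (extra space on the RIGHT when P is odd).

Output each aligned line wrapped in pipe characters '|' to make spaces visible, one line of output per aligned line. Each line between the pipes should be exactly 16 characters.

Line 1: ['compound', 'purple'] (min_width=15, slack=1)
Line 2: ['is', 'light', 'angry'] (min_width=14, slack=2)
Line 3: ['why', 'sound', 'we', 'cat'] (min_width=16, slack=0)
Line 4: ['from', 'and', 'morning'] (min_width=16, slack=0)
Line 5: ['curtain', 'coffee'] (min_width=14, slack=2)
Line 6: ['glass', 'black', 'year'] (min_width=16, slack=0)
Line 7: ['storm', 'mountain'] (min_width=14, slack=2)

Answer: |compound purple |
| is light angry |
|why sound we cat|
|from and morning|
| curtain coffee |
|glass black year|
| storm mountain |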